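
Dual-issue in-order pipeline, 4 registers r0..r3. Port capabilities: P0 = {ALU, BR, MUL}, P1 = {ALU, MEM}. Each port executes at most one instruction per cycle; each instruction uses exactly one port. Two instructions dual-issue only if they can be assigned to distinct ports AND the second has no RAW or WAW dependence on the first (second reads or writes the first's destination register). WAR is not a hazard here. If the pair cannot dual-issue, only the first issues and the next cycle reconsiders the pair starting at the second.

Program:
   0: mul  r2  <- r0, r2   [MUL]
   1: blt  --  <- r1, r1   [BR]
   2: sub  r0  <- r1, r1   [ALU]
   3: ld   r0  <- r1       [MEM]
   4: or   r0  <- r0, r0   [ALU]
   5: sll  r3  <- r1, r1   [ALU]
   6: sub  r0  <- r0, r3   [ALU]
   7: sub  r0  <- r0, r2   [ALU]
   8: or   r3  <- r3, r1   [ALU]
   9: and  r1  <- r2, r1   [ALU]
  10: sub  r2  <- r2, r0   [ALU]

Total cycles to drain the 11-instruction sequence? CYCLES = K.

c0: i0 mul  no-port MUL/BR
c1: i1,i2 blt;sub  2-wide
c2: i3 ld  RAW+WAW r0
c3: i4,i5 or;sll  2-wide
c4: i6 sub  RAW+WAW r0
c5: i7,i8 sub;or  2-wide
c6: i9,i10 and;sub  2-wide

CYCLES = 7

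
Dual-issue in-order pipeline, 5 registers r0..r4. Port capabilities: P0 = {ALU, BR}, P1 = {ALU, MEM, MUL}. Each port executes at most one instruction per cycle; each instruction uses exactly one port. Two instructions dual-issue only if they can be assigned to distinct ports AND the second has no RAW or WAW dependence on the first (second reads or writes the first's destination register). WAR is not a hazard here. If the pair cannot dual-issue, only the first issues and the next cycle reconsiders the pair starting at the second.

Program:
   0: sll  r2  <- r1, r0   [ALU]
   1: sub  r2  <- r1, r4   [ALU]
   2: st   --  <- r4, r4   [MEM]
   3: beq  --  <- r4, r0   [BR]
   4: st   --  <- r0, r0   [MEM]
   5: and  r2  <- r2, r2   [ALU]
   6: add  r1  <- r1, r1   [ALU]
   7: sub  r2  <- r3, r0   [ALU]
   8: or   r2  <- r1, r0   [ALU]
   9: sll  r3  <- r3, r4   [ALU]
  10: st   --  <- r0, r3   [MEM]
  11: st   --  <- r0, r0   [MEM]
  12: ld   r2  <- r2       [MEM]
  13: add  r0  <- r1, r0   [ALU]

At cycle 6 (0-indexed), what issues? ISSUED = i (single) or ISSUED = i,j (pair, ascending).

ISSUED = 10

  cy0 -> i0 (sll.ALU) WAW r2
  cy1 -> i1+i2 (sub.ALU/st.MEM) 2-wide
  cy2 -> i3+i4 (beq.BR/st.MEM) 2-wide
  cy3 -> i5+i6 (and.ALU/add.ALU) 2-wide
  cy4 -> i7 (sub.ALU) WAW r2
  cy5 -> i8+i9 (or.ALU/sll.ALU) 2-wide
  cy6 -> i10 (st.MEM) no-port MEM/MEM
  cy7 -> i11 (st.MEM) no-port MEM/MEM
  cy8 -> i12+i13 (ld.MEM/add.ALU) 2-wide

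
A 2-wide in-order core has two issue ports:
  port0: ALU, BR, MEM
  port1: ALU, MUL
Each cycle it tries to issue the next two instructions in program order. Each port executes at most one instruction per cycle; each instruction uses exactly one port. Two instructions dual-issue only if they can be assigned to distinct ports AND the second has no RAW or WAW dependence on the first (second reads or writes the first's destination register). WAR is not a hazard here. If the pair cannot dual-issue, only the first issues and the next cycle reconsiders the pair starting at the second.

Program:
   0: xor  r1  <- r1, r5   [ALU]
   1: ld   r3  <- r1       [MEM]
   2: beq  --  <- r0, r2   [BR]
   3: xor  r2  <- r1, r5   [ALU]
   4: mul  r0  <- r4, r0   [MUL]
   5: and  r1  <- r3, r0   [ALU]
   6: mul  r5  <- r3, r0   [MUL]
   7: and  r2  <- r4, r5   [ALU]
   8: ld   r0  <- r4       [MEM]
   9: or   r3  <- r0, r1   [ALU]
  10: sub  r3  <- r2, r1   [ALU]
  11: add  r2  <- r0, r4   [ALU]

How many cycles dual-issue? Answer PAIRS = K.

PAIRS = 4

#0 head=0: xor.ALU i0 RAW r1
#1 head=1: ld.MEM i1 no-port MEM/BR
#2 head=2: beq.BR/xor.ALU i2&i3 2-wide
#3 head=4: mul.MUL i4 RAW r0
#4 head=5: and.ALU/mul.MUL i5&i6 2-wide
#5 head=7: and.ALU/ld.MEM i7&i8 2-wide
#6 head=9: or.ALU i9 WAW r3
#7 head=10: sub.ALU/add.ALU i10&i11 2-wide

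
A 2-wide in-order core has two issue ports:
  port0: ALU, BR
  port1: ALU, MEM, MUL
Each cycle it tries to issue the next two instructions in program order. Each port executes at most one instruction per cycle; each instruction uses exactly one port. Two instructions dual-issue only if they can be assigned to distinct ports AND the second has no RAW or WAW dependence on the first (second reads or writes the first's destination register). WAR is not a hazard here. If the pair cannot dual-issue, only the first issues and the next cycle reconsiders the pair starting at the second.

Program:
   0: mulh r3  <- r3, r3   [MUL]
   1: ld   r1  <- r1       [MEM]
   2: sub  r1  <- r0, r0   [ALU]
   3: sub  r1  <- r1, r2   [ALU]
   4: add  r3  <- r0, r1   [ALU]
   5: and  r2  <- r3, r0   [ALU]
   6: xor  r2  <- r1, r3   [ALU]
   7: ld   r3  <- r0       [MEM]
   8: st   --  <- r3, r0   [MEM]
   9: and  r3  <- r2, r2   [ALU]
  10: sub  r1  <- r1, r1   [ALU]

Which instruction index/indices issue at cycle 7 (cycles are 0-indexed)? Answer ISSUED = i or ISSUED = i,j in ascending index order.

ISSUED = 8,9

0. mulh.MUL @i0  | no-port MUL/MEM
1. ld.MEM @i1  | WAW r1
2. sub.ALU @i2  | RAW+WAW r1
3. sub.ALU @i3  | RAW r1
4. add.ALU @i4  | RAW r3
5. and.ALU @i5  | WAW r2
6. xor.ALU+ld.MEM @i6+i7  | pair
7. st.MEM+and.ALU @i8+i9  | pair
8. sub.ALU @i10  | tail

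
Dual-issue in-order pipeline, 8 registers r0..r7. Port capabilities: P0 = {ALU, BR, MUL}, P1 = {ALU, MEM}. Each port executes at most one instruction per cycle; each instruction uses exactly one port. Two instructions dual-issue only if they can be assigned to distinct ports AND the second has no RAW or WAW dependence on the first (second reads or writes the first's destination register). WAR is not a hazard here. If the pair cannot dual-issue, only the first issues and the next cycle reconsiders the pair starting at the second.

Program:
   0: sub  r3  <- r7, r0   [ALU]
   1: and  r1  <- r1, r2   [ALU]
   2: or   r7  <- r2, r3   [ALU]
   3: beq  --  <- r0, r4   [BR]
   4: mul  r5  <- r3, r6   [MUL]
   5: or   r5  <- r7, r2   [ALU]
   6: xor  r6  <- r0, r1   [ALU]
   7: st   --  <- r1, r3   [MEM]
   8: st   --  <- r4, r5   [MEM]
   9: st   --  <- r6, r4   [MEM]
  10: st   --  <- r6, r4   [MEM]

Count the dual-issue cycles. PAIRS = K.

PAIRS = 3

0. sub.ALU and.ALU @i0&i1  | pair
1. or.ALU beq.BR @i2&i3  | pair
2. mul.MUL @i4  | WAW r5
3. or.ALU xor.ALU @i5&i6  | pair
4. st.MEM @i7  | no-port MEM/MEM
5. st.MEM @i8  | no-port MEM/MEM
6. st.MEM @i9  | no-port MEM/MEM
7. st.MEM @i10  | tail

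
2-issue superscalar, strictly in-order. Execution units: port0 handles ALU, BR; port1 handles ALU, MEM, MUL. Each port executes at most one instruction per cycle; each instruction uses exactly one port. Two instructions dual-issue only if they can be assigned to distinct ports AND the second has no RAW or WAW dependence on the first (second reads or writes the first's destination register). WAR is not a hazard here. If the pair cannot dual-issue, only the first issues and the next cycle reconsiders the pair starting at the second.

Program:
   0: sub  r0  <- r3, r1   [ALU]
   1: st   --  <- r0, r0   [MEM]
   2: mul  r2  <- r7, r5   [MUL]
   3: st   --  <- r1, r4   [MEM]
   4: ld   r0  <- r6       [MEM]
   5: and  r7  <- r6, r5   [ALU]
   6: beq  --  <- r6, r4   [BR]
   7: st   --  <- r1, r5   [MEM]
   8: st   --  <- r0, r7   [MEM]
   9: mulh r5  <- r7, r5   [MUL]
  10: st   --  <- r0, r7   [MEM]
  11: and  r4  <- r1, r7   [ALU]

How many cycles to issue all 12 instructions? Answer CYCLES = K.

CYCLES = 9

  cy0 -> i0 (sub) RAW r0
  cy1 -> i1 (st) no-port MEM/MUL
  cy2 -> i2 (mul) no-port MUL/MEM
  cy3 -> i3 (st) no-port MEM/MEM
  cy4 -> i4,i5 (ld/and) pair
  cy5 -> i6,i7 (beq/st) pair
  cy6 -> i8 (st) no-port MEM/MUL
  cy7 -> i9 (mulh) no-port MUL/MEM
  cy8 -> i10,i11 (st/and) pair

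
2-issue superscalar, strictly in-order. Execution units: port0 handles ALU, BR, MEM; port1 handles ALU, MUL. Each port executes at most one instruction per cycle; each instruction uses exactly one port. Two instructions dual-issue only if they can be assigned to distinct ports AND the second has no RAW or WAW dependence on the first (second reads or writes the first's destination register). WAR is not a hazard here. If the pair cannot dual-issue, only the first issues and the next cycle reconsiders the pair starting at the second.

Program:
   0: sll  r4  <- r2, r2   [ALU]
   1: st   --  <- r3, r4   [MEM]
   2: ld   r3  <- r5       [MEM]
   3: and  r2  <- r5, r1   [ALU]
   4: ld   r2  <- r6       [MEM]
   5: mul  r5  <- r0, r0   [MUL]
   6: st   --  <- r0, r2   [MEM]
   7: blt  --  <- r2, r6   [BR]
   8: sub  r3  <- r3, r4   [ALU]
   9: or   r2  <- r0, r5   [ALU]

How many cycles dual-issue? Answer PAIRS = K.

c0: i0 sll.ALU  RAW r4
c1: i1 st.MEM  no-port MEM/MEM
c2: i2+i3 ld.MEM and.ALU  2-wide
c3: i4+i5 ld.MEM mul.MUL  2-wide
c4: i6 st.MEM  no-port MEM/BR
c5: i7+i8 blt.BR sub.ALU  2-wide
c6: i9 or.ALU  tail

PAIRS = 3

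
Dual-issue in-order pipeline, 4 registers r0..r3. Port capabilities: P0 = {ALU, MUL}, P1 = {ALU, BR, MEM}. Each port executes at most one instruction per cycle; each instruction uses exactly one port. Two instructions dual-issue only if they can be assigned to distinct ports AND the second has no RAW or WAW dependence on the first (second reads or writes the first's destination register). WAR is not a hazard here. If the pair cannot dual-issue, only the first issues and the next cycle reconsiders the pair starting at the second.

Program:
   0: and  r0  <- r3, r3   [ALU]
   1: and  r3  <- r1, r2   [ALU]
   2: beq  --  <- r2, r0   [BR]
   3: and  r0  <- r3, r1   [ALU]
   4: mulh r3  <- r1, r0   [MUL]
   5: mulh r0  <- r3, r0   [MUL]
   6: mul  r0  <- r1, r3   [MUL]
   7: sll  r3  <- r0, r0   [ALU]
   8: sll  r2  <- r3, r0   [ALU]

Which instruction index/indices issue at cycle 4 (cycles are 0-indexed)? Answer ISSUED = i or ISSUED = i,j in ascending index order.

ISSUED = 6

c0: i0+i1 and/and  dual
c1: i2+i3 beq/and  dual
c2: i4 mulh  no-port MUL/MUL
c3: i5 mulh  no-port MUL/MUL
c4: i6 mul  RAW r0
c5: i7 sll  RAW r3
c6: i8 sll  tail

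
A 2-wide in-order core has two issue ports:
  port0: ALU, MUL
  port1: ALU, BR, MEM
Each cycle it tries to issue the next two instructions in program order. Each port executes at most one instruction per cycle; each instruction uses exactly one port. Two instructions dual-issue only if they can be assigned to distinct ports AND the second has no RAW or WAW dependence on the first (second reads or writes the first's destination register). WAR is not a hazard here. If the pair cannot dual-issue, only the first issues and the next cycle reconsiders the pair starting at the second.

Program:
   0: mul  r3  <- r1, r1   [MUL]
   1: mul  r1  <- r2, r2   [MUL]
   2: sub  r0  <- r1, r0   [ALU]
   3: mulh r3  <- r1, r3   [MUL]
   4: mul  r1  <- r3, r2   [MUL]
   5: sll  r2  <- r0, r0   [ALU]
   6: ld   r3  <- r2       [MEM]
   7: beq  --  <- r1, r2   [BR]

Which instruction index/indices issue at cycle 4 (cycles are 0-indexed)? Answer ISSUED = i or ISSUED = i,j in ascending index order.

c0: i0 mul.MUL  no-port MUL/MUL
c1: i1 mul.MUL  RAW r1
c2: i2&i3 sub.ALU+mulh.MUL  dual
c3: i4&i5 mul.MUL+sll.ALU  dual
c4: i6 ld.MEM  no-port MEM/BR
c5: i7 beq.BR  tail

ISSUED = 6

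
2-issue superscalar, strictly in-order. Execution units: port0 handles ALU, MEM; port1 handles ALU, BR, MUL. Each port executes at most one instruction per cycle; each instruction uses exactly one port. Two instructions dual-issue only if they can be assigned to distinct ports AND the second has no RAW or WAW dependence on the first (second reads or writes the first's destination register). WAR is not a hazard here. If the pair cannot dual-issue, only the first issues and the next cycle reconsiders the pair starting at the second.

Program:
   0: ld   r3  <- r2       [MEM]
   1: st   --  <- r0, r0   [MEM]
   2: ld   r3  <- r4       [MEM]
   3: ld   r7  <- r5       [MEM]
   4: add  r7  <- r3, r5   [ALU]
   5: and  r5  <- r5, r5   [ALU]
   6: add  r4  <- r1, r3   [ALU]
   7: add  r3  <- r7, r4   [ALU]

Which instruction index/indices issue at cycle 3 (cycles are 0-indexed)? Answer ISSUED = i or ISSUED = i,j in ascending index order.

#0 head=0: ld.MEM i0 no-port MEM/MEM
#1 head=1: st.MEM i1 no-port MEM/MEM
#2 head=2: ld.MEM i2 no-port MEM/MEM
#3 head=3: ld.MEM i3 WAW r7
#4 head=4: add.ALU;and.ALU i4+i5 dual
#5 head=6: add.ALU i6 RAW r4
#6 head=7: add.ALU i7 tail

ISSUED = 3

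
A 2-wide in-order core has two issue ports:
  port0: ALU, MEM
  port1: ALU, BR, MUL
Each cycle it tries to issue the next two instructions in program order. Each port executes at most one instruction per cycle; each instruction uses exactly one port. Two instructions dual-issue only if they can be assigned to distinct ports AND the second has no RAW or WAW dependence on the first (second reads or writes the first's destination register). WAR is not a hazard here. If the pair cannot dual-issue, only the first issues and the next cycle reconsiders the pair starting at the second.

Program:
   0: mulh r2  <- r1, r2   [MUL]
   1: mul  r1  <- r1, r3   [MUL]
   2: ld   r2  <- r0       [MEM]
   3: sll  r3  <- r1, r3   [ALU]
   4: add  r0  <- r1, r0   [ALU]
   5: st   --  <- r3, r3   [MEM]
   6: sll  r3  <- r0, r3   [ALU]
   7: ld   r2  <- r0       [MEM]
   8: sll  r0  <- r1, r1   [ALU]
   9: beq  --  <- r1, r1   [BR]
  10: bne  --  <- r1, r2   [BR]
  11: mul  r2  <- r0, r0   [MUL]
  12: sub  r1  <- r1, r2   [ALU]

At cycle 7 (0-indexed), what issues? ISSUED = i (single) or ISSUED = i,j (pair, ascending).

ISSUED = 11

t=0 i0:mulh.MUL ; no-port MUL/MUL
t=1 i1+i2:mul.MUL;ld.MEM ; pair
t=2 i3+i4:sll.ALU;add.ALU ; pair
t=3 i5+i6:st.MEM;sll.ALU ; pair
t=4 i7+i8:ld.MEM;sll.ALU ; pair
t=5 i9:beq.BR ; no-port BR/BR
t=6 i10:bne.BR ; no-port BR/MUL
t=7 i11:mul.MUL ; RAW r2
t=8 i12:sub.ALU ; tail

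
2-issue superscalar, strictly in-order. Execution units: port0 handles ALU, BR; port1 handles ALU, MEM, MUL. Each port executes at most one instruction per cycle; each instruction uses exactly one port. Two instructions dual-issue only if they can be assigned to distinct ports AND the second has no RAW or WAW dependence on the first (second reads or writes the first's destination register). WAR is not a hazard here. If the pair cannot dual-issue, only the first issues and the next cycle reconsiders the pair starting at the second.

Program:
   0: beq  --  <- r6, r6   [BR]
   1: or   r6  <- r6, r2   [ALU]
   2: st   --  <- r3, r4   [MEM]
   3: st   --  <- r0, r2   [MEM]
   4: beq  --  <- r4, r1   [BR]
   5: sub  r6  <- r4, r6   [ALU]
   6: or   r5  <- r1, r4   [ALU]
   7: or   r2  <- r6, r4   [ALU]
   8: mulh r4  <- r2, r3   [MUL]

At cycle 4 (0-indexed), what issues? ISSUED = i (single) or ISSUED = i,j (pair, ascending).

ISSUED = 7

c0: i0&i1 beq.BR/or.ALU  pair
c1: i2 st.MEM  no-port MEM/MEM
c2: i3&i4 st.MEM/beq.BR  pair
c3: i5&i6 sub.ALU/or.ALU  pair
c4: i7 or.ALU  RAW r2
c5: i8 mulh.MUL  tail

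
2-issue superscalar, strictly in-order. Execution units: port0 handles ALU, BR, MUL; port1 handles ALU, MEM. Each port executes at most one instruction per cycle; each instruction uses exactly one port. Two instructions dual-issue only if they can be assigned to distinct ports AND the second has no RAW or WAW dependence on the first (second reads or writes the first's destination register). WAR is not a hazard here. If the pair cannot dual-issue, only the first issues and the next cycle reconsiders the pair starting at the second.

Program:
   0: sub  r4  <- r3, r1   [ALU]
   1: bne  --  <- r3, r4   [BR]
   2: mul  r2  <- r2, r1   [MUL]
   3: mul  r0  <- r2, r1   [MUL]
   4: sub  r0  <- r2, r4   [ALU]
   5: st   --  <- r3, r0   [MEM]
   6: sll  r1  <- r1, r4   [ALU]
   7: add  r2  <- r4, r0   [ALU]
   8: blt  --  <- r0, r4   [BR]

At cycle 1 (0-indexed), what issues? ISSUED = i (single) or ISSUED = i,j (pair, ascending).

ISSUED = 1

c0: i0 sub  RAW r4
c1: i1 bne  no-port BR/MUL
c2: i2 mul  no-port MUL/MUL
c3: i3 mul  WAW r0
c4: i4 sub  RAW r0
c5: i5/i6 st;sll  2-wide
c6: i7/i8 add;blt  2-wide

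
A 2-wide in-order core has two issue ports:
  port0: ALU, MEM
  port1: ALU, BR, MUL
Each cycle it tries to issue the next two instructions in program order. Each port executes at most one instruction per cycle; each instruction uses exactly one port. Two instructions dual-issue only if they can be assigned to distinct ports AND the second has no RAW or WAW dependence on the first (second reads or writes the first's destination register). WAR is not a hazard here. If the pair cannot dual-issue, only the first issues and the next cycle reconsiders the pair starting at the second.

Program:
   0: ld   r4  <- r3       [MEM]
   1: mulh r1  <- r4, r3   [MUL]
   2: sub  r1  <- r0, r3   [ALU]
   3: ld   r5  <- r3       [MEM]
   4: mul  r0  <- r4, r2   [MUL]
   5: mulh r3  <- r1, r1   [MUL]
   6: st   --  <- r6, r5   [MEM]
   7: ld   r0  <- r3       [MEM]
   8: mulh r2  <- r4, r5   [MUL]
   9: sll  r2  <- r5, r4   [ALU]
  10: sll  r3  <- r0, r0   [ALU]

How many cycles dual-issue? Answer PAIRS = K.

[0] i0  ld  -- RAW r4
[1] i1  mulh  -- WAW r1
[2] i2/i3  sub/ld  -- dual
[3] i4  mul  -- no-port MUL/MUL
[4] i5/i6  mulh/st  -- dual
[5] i7/i8  ld/mulh  -- dual
[6] i9/i10  sll/sll  -- dual

PAIRS = 4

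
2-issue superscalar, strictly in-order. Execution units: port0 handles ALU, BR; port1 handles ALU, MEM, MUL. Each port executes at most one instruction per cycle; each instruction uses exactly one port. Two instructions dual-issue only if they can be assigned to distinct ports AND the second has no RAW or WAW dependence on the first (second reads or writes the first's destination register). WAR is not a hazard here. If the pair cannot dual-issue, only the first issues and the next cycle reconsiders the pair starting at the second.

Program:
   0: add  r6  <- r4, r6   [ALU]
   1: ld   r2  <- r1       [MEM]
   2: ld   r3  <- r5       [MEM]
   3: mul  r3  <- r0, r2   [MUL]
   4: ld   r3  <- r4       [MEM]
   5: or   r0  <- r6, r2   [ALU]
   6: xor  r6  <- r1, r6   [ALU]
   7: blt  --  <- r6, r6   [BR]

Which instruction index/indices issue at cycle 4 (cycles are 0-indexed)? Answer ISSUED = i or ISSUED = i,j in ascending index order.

ISSUED = 6

c0: i0,i1 add.ALU ld.MEM  pair
c1: i2 ld.MEM  no-port MEM/MUL
c2: i3 mul.MUL  no-port MUL/MEM
c3: i4,i5 ld.MEM or.ALU  pair
c4: i6 xor.ALU  RAW r6
c5: i7 blt.BR  tail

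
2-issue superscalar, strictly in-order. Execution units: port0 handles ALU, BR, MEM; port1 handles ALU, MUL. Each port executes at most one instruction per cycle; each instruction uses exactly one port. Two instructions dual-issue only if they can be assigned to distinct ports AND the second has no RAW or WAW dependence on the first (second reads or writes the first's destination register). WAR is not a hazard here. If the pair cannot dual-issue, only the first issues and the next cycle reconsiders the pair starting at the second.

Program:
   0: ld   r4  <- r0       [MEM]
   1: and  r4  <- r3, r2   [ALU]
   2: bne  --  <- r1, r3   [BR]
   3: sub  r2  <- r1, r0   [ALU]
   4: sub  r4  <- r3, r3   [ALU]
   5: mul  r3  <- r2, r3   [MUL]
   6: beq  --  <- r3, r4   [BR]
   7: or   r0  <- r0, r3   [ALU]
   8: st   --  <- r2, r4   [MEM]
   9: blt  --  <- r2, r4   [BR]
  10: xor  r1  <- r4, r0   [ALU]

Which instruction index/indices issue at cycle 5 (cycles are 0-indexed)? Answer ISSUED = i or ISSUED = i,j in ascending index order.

[0] i0  ld.MEM  -- WAW r4
[1] i1,i2  and.ALU/bne.BR  -- 2-wide
[2] i3,i4  sub.ALU/sub.ALU  -- 2-wide
[3] i5  mul.MUL  -- RAW r3
[4] i6,i7  beq.BR/or.ALU  -- 2-wide
[5] i8  st.MEM  -- no-port MEM/BR
[6] i9,i10  blt.BR/xor.ALU  -- 2-wide

ISSUED = 8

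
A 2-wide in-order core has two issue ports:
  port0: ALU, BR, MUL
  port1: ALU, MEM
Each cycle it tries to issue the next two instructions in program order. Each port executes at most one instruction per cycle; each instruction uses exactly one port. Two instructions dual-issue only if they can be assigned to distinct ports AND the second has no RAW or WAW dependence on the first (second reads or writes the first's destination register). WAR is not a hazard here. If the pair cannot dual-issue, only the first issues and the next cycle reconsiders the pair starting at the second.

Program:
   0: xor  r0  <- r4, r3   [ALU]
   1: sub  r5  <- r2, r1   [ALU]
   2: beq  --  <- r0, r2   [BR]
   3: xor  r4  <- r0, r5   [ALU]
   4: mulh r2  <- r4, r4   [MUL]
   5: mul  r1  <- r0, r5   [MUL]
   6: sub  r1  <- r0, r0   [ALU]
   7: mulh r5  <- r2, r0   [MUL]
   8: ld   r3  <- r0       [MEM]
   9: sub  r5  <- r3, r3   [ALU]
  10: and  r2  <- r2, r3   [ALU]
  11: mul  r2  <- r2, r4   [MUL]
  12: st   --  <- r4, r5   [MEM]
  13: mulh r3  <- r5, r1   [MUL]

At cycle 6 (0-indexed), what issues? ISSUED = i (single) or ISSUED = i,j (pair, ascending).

ISSUED = 9,10

#0 head=0: xor.ALU/sub.ALU i0,i1 dual
#1 head=2: beq.BR/xor.ALU i2,i3 dual
#2 head=4: mulh.MUL i4 no-port MUL/MUL
#3 head=5: mul.MUL i5 WAW r1
#4 head=6: sub.ALU/mulh.MUL i6,i7 dual
#5 head=8: ld.MEM i8 RAW r3
#6 head=9: sub.ALU/and.ALU i9,i10 dual
#7 head=11: mul.MUL/st.MEM i11,i12 dual
#8 head=13: mulh.MUL i13 tail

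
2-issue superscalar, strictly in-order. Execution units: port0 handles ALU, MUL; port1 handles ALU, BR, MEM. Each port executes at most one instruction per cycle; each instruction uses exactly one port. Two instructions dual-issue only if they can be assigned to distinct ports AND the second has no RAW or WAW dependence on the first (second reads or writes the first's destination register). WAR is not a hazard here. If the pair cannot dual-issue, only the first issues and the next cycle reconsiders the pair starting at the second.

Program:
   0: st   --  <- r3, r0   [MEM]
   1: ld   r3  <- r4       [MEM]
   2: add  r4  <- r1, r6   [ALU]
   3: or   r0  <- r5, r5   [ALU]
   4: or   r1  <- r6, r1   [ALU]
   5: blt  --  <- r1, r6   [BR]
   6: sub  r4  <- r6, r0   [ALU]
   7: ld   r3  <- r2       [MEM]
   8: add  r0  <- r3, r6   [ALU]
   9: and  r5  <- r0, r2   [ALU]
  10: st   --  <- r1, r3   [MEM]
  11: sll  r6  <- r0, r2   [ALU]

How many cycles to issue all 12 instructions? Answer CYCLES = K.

c0: i0 st.MEM  no-port MEM/MEM
c1: i1+i2 ld.MEM/add.ALU  dual
c2: i3+i4 or.ALU/or.ALU  dual
c3: i5+i6 blt.BR/sub.ALU  dual
c4: i7 ld.MEM  RAW r3
c5: i8 add.ALU  RAW r0
c6: i9+i10 and.ALU/st.MEM  dual
c7: i11 sll.ALU  tail

CYCLES = 8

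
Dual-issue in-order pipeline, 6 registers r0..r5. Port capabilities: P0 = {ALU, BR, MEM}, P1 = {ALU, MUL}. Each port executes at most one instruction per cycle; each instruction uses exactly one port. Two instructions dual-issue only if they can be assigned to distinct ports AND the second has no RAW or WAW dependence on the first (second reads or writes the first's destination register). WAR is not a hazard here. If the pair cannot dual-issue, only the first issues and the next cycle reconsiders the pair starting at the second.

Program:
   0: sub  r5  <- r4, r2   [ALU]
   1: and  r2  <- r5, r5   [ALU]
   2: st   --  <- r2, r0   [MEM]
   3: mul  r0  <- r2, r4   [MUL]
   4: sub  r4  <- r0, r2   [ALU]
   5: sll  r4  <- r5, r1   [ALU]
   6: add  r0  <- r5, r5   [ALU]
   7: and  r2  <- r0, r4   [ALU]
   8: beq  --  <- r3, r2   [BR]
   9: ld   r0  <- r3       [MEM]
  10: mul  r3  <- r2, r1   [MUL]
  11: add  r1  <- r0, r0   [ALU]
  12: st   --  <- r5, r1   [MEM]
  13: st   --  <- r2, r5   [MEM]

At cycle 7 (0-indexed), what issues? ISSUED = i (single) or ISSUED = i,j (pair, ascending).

c0: i0 sub.ALU  RAW r5
c1: i1 and.ALU  RAW r2
c2: i2+i3 st.MEM/mul.MUL  dual
c3: i4 sub.ALU  WAW r4
c4: i5+i6 sll.ALU/add.ALU  dual
c5: i7 and.ALU  RAW r2
c6: i8 beq.BR  no-port BR/MEM
c7: i9+i10 ld.MEM/mul.MUL  dual
c8: i11 add.ALU  RAW r1
c9: i12 st.MEM  no-port MEM/MEM
c10: i13 st.MEM  tail

ISSUED = 9,10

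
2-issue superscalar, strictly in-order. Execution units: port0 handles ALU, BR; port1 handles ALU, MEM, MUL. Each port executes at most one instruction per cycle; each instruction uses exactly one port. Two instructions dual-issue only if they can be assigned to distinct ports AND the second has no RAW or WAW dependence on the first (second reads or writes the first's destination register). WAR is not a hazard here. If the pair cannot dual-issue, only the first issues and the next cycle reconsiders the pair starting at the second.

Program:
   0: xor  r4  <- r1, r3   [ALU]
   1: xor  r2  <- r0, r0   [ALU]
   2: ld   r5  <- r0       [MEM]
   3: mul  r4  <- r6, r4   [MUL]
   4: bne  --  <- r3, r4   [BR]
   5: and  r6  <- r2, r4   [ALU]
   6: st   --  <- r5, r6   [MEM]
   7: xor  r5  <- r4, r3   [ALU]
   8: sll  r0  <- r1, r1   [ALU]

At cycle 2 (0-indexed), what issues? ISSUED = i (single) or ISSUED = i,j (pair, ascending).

t=0 i0/i1:xor.ALU;xor.ALU ; 2-wide
t=1 i2:ld.MEM ; no-port MEM/MUL
t=2 i3:mul.MUL ; RAW r4
t=3 i4/i5:bne.BR;and.ALU ; 2-wide
t=4 i6/i7:st.MEM;xor.ALU ; 2-wide
t=5 i8:sll.ALU ; tail

ISSUED = 3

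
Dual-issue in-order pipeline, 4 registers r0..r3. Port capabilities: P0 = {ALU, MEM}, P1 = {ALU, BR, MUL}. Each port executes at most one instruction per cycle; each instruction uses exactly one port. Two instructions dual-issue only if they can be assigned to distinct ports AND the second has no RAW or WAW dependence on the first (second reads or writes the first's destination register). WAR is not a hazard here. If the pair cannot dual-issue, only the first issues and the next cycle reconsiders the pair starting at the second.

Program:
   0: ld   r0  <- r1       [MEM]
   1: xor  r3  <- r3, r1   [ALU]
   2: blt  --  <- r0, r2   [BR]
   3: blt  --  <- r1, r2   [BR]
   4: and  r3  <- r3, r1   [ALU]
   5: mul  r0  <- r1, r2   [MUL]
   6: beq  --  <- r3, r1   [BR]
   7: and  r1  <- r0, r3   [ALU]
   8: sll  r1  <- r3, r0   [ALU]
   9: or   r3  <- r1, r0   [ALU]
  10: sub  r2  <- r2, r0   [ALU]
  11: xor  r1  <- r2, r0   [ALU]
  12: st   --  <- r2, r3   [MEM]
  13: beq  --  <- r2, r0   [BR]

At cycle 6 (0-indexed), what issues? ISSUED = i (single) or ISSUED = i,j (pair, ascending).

  cy0 -> i0&i1 (ld.MEM xor.ALU) 2-wide
  cy1 -> i2 (blt.BR) no-port BR/BR
  cy2 -> i3&i4 (blt.BR and.ALU) 2-wide
  cy3 -> i5 (mul.MUL) no-port MUL/BR
  cy4 -> i6&i7 (beq.BR and.ALU) 2-wide
  cy5 -> i8 (sll.ALU) RAW r1
  cy6 -> i9&i10 (or.ALU sub.ALU) 2-wide
  cy7 -> i11&i12 (xor.ALU st.MEM) 2-wide
  cy8 -> i13 (beq.BR) tail

ISSUED = 9,10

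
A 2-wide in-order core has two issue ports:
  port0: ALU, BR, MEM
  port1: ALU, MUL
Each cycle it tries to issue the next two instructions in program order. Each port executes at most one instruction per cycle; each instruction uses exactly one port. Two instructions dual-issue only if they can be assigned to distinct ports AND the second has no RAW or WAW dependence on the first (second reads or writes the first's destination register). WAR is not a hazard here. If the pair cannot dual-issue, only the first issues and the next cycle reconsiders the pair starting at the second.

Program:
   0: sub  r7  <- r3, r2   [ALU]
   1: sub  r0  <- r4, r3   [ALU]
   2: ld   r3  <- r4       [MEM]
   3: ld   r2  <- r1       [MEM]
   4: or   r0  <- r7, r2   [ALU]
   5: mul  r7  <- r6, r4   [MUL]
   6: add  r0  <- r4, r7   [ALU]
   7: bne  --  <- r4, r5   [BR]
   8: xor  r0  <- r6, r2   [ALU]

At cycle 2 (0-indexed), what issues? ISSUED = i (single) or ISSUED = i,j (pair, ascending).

#0 head=0: sub.ALU;sub.ALU i0+i1 2-wide
#1 head=2: ld.MEM i2 no-port MEM/MEM
#2 head=3: ld.MEM i3 RAW r2
#3 head=4: or.ALU;mul.MUL i4+i5 2-wide
#4 head=6: add.ALU;bne.BR i6+i7 2-wide
#5 head=8: xor.ALU i8 tail

ISSUED = 3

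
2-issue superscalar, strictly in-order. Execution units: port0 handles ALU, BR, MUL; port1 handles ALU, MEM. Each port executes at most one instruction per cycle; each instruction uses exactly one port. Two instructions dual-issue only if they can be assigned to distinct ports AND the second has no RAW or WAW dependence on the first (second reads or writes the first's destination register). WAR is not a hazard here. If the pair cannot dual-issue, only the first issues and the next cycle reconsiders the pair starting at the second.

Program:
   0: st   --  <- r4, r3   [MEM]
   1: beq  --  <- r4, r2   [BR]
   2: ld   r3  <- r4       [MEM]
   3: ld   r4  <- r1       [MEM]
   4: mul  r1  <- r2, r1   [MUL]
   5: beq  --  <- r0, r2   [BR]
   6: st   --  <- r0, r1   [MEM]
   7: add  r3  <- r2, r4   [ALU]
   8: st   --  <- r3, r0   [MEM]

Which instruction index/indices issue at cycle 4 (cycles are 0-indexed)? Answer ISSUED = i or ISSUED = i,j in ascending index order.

ISSUED = 7

  cy0 -> i0+i1 (st beq) pair
  cy1 -> i2 (ld) no-port MEM/MEM
  cy2 -> i3+i4 (ld mul) pair
  cy3 -> i5+i6 (beq st) pair
  cy4 -> i7 (add) RAW r3
  cy5 -> i8 (st) tail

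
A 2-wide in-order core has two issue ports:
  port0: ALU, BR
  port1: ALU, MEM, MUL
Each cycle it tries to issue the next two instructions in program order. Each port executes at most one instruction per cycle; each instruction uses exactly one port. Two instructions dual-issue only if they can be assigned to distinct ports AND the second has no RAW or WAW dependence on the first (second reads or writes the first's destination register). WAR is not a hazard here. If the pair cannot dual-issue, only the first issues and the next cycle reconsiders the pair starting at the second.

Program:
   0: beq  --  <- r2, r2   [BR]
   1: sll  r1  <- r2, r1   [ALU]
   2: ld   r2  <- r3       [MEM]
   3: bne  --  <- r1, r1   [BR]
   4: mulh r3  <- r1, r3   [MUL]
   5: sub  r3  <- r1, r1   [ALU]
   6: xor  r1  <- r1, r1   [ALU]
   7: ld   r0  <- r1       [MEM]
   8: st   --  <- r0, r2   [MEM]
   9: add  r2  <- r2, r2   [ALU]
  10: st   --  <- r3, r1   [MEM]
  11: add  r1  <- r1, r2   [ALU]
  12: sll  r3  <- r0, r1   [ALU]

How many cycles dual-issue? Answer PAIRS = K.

PAIRS = 5

t=0 i0&i1:beq;sll ; dual
t=1 i2&i3:ld;bne ; dual
t=2 i4:mulh ; WAW r3
t=3 i5&i6:sub;xor ; dual
t=4 i7:ld ; no-port MEM/MEM
t=5 i8&i9:st;add ; dual
t=6 i10&i11:st;add ; dual
t=7 i12:sll ; tail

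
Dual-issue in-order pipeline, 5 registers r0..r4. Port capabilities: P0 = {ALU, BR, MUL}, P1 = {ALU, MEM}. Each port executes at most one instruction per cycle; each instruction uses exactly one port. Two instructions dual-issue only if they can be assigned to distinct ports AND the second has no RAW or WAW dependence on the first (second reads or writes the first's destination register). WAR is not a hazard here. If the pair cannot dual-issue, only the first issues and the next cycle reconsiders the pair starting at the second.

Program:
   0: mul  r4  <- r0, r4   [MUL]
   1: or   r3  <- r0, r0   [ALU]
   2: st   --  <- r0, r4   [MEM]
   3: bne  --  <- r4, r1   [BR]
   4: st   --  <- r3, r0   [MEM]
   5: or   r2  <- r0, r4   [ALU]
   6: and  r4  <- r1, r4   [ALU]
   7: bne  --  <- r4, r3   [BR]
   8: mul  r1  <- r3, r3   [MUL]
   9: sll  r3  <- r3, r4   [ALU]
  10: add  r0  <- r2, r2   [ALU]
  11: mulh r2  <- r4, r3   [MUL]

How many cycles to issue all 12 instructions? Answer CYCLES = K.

CYCLES = 7

t=0 i0,i1:mul.MUL;or.ALU ; dual
t=1 i2,i3:st.MEM;bne.BR ; dual
t=2 i4,i5:st.MEM;or.ALU ; dual
t=3 i6:and.ALU ; RAW r4
t=4 i7:bne.BR ; no-port BR/MUL
t=5 i8,i9:mul.MUL;sll.ALU ; dual
t=6 i10,i11:add.ALU;mulh.MUL ; dual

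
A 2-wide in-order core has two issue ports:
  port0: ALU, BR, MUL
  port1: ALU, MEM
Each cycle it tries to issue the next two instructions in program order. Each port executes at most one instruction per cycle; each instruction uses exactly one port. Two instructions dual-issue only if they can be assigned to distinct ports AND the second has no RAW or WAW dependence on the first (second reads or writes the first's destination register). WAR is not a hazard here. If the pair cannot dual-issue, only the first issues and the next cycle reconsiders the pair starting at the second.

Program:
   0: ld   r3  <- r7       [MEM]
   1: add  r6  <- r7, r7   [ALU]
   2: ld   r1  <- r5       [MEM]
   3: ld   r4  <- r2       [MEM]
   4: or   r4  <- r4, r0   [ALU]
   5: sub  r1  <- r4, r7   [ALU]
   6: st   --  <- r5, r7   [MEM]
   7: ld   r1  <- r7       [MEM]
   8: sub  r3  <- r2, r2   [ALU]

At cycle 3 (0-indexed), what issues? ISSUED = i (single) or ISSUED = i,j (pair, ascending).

0. ld.MEM/add.ALU @i0/i1  | 2-wide
1. ld.MEM @i2  | no-port MEM/MEM
2. ld.MEM @i3  | RAW+WAW r4
3. or.ALU @i4  | RAW r4
4. sub.ALU/st.MEM @i5/i6  | 2-wide
5. ld.MEM/sub.ALU @i7/i8  | 2-wide

ISSUED = 4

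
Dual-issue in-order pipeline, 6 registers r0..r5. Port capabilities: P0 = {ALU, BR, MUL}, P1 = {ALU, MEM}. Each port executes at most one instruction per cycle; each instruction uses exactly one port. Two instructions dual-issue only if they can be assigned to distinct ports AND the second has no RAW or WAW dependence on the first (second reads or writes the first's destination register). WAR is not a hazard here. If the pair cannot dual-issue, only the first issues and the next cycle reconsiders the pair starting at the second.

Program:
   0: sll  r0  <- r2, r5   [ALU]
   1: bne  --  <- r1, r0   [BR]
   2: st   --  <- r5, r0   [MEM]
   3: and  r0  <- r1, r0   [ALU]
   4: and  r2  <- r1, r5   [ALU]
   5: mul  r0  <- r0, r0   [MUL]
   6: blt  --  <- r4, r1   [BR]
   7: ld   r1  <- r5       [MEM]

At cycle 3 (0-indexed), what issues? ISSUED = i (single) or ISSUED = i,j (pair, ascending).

ISSUED = 5

c0: i0 sll.ALU  RAW r0
c1: i1+i2 bne.BR;st.MEM  2-wide
c2: i3+i4 and.ALU;and.ALU  2-wide
c3: i5 mul.MUL  no-port MUL/BR
c4: i6+i7 blt.BR;ld.MEM  2-wide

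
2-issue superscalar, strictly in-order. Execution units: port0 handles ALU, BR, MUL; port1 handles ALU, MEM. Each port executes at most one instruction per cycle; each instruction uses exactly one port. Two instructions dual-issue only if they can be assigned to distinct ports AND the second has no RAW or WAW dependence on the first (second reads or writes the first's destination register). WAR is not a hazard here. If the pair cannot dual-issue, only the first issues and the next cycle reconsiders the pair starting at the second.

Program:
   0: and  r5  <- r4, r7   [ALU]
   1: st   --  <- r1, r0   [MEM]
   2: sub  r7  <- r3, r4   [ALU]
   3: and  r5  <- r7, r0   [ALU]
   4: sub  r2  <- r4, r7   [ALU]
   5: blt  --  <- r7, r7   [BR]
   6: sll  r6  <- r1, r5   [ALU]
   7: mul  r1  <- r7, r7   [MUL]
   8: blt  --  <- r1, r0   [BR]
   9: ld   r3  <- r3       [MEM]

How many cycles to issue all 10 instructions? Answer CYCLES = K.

CYCLES = 6

0. and.ALU/st.MEM @i0,i1  | pair
1. sub.ALU @i2  | RAW r7
2. and.ALU/sub.ALU @i3,i4  | pair
3. blt.BR/sll.ALU @i5,i6  | pair
4. mul.MUL @i7  | no-port MUL/BR
5. blt.BR/ld.MEM @i8,i9  | pair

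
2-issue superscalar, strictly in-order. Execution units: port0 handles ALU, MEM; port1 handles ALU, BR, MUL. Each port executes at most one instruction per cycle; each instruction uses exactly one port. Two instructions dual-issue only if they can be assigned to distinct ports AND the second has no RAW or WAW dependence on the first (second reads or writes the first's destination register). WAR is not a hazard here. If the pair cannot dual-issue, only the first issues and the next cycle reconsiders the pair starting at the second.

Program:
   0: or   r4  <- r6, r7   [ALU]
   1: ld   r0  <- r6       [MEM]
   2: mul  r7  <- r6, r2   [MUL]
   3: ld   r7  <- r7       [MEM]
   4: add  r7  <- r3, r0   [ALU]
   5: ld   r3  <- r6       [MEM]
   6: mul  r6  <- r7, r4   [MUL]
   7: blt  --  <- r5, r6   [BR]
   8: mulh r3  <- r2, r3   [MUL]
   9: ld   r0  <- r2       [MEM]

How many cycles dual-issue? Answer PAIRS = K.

PAIRS = 3

[0] i0&i1  or.ALU ld.MEM  -- dual
[1] i2  mul.MUL  -- RAW+WAW r7
[2] i3  ld.MEM  -- WAW r7
[3] i4&i5  add.ALU ld.MEM  -- dual
[4] i6  mul.MUL  -- no-port MUL/BR
[5] i7  blt.BR  -- no-port BR/MUL
[6] i8&i9  mulh.MUL ld.MEM  -- dual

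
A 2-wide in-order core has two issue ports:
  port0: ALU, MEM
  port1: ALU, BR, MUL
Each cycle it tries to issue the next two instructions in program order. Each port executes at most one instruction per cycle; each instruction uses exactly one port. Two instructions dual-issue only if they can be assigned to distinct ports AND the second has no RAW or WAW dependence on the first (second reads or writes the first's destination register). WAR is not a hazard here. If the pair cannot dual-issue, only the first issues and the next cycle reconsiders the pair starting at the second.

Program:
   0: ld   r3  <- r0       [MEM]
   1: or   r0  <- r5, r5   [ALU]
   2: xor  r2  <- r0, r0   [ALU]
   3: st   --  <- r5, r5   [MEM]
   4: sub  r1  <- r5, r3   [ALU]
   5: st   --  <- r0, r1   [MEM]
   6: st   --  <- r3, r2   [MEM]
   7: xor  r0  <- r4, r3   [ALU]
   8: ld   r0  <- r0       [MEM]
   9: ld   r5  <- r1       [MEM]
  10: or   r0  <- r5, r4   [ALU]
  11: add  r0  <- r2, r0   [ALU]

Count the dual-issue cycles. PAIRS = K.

PAIRS = 3

  cy0 -> i0,i1 (ld+or) 2-wide
  cy1 -> i2,i3 (xor+st) 2-wide
  cy2 -> i4 (sub) RAW r1
  cy3 -> i5 (st) no-port MEM/MEM
  cy4 -> i6,i7 (st+xor) 2-wide
  cy5 -> i8 (ld) no-port MEM/MEM
  cy6 -> i9 (ld) RAW r5
  cy7 -> i10 (or) RAW+WAW r0
  cy8 -> i11 (add) tail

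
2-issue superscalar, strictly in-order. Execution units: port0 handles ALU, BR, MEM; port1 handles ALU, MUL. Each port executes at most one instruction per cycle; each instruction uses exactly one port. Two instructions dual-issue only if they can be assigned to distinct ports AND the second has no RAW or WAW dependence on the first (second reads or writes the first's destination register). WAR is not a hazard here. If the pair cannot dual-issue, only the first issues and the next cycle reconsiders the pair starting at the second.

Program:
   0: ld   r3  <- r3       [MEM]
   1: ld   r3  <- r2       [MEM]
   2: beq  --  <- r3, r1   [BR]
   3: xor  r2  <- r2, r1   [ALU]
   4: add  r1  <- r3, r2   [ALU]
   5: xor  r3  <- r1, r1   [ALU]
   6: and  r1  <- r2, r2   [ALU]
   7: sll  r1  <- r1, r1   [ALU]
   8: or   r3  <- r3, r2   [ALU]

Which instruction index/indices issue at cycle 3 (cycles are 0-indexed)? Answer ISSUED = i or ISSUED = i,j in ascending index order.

  cy0 -> i0 (ld) no-port MEM/MEM
  cy1 -> i1 (ld) no-port MEM/BR
  cy2 -> i2&i3 (beq/xor) pair
  cy3 -> i4 (add) RAW r1
  cy4 -> i5&i6 (xor/and) pair
  cy5 -> i7&i8 (sll/or) pair

ISSUED = 4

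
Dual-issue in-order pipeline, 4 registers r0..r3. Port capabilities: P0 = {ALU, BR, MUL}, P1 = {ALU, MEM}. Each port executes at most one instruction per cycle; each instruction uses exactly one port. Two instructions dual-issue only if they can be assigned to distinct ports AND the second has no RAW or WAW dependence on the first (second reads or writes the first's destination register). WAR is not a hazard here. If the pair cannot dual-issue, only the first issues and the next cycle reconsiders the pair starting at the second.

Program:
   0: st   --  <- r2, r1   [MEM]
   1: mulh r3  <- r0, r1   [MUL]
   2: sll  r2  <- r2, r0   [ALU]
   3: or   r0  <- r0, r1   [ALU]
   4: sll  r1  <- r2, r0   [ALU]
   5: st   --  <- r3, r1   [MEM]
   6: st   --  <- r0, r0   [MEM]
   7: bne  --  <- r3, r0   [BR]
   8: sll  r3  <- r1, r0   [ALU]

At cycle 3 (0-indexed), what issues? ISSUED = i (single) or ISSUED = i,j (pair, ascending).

t=0 i0,i1:st.MEM+mulh.MUL ; pair
t=1 i2,i3:sll.ALU+or.ALU ; pair
t=2 i4:sll.ALU ; RAW r1
t=3 i5:st.MEM ; no-port MEM/MEM
t=4 i6,i7:st.MEM+bne.BR ; pair
t=5 i8:sll.ALU ; tail

ISSUED = 5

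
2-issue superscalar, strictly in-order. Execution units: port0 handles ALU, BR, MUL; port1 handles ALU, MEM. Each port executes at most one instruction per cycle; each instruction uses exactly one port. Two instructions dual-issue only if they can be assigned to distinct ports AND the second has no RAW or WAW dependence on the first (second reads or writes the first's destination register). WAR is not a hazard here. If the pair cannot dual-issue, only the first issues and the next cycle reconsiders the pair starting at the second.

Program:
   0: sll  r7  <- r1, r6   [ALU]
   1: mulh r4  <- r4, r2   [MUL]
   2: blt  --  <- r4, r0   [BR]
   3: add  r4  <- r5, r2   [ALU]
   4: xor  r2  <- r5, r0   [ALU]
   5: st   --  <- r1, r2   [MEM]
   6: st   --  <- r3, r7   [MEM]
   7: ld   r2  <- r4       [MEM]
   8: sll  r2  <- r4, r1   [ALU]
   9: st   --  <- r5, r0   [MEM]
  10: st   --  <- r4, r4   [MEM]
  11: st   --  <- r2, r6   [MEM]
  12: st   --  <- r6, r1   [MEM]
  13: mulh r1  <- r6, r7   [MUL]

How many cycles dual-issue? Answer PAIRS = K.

[0] i0+i1  sll;mulh  -- pair
[1] i2+i3  blt;add  -- pair
[2] i4  xor  -- RAW r2
[3] i5  st  -- no-port MEM/MEM
[4] i6  st  -- no-port MEM/MEM
[5] i7  ld  -- WAW r2
[6] i8+i9  sll;st  -- pair
[7] i10  st  -- no-port MEM/MEM
[8] i11  st  -- no-port MEM/MEM
[9] i12+i13  st;mulh  -- pair

PAIRS = 4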